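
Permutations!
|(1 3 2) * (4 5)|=|(1 3 2)(4 5)|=6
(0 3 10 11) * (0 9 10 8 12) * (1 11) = (0 3 8 12)(1 11 9 10) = [3, 11, 2, 8, 4, 5, 6, 7, 12, 10, 1, 9, 0]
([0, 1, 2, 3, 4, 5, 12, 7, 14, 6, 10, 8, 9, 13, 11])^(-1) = [0, 1, 2, 3, 4, 5, 9, 7, 11, 12, 10, 14, 6, 13, 8]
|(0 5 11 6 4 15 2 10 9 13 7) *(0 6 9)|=11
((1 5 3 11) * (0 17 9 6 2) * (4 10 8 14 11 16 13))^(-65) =((0 17 9 6 2)(1 5 3 16 13 4 10 8 14 11))^(-65) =(17)(1 4)(3 8)(5 10)(11 13)(14 16)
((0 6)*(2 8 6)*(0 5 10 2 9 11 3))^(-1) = ((0 9 11 3)(2 8 6 5 10))^(-1) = (0 3 11 9)(2 10 5 6 8)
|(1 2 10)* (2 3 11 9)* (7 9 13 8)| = 9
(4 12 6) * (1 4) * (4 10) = (1 10 4 12 6) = [0, 10, 2, 3, 12, 5, 1, 7, 8, 9, 4, 11, 6]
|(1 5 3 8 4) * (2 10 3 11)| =8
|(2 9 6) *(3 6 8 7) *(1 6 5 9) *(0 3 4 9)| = 12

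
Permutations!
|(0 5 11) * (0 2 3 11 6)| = 3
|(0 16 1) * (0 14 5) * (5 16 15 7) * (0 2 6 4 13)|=|(0 15 7 5 2 6 4 13)(1 14 16)|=24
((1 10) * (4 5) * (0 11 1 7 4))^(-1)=((0 11 1 10 7 4 5))^(-1)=(0 5 4 7 10 1 11)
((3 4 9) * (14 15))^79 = (3 4 9)(14 15)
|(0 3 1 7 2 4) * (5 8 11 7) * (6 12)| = 18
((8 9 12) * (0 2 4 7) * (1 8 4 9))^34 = (0 4 9)(2 7 12)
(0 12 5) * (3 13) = (0 12 5)(3 13) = [12, 1, 2, 13, 4, 0, 6, 7, 8, 9, 10, 11, 5, 3]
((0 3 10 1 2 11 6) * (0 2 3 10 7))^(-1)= (0 7 3 1 10)(2 6 11)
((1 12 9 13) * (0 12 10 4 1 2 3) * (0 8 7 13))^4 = ((0 12 9)(1 10 4)(2 3 8 7 13))^4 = (0 12 9)(1 10 4)(2 13 7 8 3)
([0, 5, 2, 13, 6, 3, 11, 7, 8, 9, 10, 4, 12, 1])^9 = (1 5 3 13)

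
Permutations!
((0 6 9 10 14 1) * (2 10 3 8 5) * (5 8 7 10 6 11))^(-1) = (0 1 14 10 7 3 9 6 2 5 11)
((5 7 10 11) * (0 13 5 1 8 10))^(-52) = (13)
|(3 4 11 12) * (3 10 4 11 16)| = |(3 11 12 10 4 16)| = 6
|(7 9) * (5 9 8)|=4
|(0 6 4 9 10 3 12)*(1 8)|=14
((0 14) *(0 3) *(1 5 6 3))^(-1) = ((0 14 1 5 6 3))^(-1) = (0 3 6 5 1 14)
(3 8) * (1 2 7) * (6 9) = (1 2 7)(3 8)(6 9) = [0, 2, 7, 8, 4, 5, 9, 1, 3, 6]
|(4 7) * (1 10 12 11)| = 4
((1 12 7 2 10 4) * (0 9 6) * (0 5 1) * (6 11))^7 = (0 7 6 4 12 11 10 1 9 2 5)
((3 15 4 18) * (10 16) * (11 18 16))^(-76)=(3 15 4 16 10 11 18)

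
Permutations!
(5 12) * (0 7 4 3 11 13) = (0 7 4 3 11 13)(5 12) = [7, 1, 2, 11, 3, 12, 6, 4, 8, 9, 10, 13, 5, 0]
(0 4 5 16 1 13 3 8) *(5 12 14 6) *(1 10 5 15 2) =(0 4 12 14 6 15 2 1 13 3 8)(5 16 10) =[4, 13, 1, 8, 12, 16, 15, 7, 0, 9, 5, 11, 14, 3, 6, 2, 10]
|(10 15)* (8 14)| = |(8 14)(10 15)| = 2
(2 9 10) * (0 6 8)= (0 6 8)(2 9 10)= [6, 1, 9, 3, 4, 5, 8, 7, 0, 10, 2]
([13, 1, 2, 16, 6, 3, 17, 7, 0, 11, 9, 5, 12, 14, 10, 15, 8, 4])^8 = [16, 1, 2, 11, 17, 9, 4, 7, 3, 14, 13, 10, 12, 8, 0, 15, 5, 6]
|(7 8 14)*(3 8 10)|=5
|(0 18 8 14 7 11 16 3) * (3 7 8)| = 6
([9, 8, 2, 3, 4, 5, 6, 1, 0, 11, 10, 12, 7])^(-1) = [8, 7, 2, 3, 4, 5, 6, 12, 1, 0, 10, 9, 11]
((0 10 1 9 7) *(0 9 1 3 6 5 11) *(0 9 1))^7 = (0 7 11 6 10 1 9 5 3)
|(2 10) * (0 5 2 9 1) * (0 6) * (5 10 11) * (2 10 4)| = 9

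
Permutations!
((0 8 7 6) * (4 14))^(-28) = ((0 8 7 6)(4 14))^(-28) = (14)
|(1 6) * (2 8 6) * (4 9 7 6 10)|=8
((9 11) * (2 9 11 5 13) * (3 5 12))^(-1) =((2 9 12 3 5 13))^(-1) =(2 13 5 3 12 9)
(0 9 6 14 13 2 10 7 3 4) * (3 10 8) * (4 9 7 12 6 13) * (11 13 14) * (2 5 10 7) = [2, 1, 8, 9, 0, 10, 11, 7, 3, 14, 12, 13, 6, 5, 4] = (0 2 8 3 9 14 4)(5 10 12 6 11 13)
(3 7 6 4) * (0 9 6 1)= (0 9 6 4 3 7 1)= [9, 0, 2, 7, 3, 5, 4, 1, 8, 6]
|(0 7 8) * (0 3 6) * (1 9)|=|(0 7 8 3 6)(1 9)|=10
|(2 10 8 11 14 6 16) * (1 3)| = |(1 3)(2 10 8 11 14 6 16)| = 14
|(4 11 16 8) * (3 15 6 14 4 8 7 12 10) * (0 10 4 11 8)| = 12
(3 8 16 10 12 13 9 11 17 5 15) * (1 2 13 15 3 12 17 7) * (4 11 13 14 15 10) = (1 2 14 15 12 10 17 5 3 8 16 4 11 7)(9 13) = [0, 2, 14, 8, 11, 3, 6, 1, 16, 13, 17, 7, 10, 9, 15, 12, 4, 5]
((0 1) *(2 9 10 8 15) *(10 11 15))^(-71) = (0 1)(2 9 11 15)(8 10)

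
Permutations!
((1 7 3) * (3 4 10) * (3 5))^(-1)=(1 3 5 10 4 7)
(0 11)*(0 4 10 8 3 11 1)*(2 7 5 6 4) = [1, 0, 7, 11, 10, 6, 4, 5, 3, 9, 8, 2] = (0 1)(2 7 5 6 4 10 8 3 11)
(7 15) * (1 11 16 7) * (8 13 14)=[0, 11, 2, 3, 4, 5, 6, 15, 13, 9, 10, 16, 12, 14, 8, 1, 7]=(1 11 16 7 15)(8 13 14)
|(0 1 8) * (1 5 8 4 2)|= |(0 5 8)(1 4 2)|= 3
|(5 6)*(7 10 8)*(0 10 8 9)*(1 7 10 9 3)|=|(0 9)(1 7 8 10 3)(5 6)|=10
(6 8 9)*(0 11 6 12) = [11, 1, 2, 3, 4, 5, 8, 7, 9, 12, 10, 6, 0] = (0 11 6 8 9 12)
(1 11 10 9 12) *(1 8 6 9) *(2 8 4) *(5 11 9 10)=(1 9 12 4 2 8 6 10)(5 11)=[0, 9, 8, 3, 2, 11, 10, 7, 6, 12, 1, 5, 4]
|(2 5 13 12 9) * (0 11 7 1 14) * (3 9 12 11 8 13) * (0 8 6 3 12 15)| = 24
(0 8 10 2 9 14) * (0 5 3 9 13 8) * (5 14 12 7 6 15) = (2 13 8 10)(3 9 12 7 6 15 5) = [0, 1, 13, 9, 4, 3, 15, 6, 10, 12, 2, 11, 7, 8, 14, 5]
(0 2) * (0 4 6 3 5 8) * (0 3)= [2, 1, 4, 5, 6, 8, 0, 7, 3]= (0 2 4 6)(3 5 8)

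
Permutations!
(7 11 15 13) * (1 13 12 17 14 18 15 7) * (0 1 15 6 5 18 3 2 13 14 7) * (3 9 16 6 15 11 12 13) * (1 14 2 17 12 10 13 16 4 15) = (0 14 9 4 15 16 6 5 18 1 2 3 17 7 10 13 11) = [14, 2, 3, 17, 15, 18, 5, 10, 8, 4, 13, 0, 12, 11, 9, 16, 6, 7, 1]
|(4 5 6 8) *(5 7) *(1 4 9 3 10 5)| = |(1 4 7)(3 10 5 6 8 9)| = 6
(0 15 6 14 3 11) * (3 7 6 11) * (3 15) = (0 3 15 11)(6 14 7) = [3, 1, 2, 15, 4, 5, 14, 6, 8, 9, 10, 0, 12, 13, 7, 11]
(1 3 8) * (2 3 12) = (1 12 2 3 8) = [0, 12, 3, 8, 4, 5, 6, 7, 1, 9, 10, 11, 2]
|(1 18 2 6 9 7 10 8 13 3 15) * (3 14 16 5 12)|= 15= |(1 18 2 6 9 7 10 8 13 14 16 5 12 3 15)|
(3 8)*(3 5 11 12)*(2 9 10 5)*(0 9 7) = [9, 1, 7, 8, 4, 11, 6, 0, 2, 10, 5, 12, 3] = (0 9 10 5 11 12 3 8 2 7)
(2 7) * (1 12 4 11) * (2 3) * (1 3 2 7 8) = [0, 12, 8, 7, 11, 5, 6, 2, 1, 9, 10, 3, 4] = (1 12 4 11 3 7 2 8)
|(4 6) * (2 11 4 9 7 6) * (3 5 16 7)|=6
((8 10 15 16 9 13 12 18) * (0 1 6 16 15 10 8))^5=((0 1 6 16 9 13 12 18))^5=(0 13 6 18 9 1 12 16)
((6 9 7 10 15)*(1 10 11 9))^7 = (1 6 15 10)(7 11 9)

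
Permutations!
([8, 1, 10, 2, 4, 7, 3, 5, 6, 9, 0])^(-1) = (0 10 2 3 6 8)(5 7)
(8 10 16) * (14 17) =(8 10 16)(14 17) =[0, 1, 2, 3, 4, 5, 6, 7, 10, 9, 16, 11, 12, 13, 17, 15, 8, 14]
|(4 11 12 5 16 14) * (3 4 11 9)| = |(3 4 9)(5 16 14 11 12)| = 15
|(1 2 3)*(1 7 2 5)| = |(1 5)(2 3 7)| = 6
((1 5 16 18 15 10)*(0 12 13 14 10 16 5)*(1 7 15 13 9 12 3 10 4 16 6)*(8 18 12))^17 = (0 7 1 10 6 3 15)(4 16 12 9 8 18 13 14)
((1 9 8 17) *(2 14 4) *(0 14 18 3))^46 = (0 18 4)(1 8)(2 14 3)(9 17)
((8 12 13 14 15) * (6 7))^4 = (8 15 14 13 12)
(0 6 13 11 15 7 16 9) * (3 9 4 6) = (0 3 9)(4 6 13 11 15 7 16) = [3, 1, 2, 9, 6, 5, 13, 16, 8, 0, 10, 15, 12, 11, 14, 7, 4]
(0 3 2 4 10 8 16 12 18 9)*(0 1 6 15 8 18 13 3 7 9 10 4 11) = (0 7 9 1 6 15 8 16 12 13 3 2 11)(10 18) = [7, 6, 11, 2, 4, 5, 15, 9, 16, 1, 18, 0, 13, 3, 14, 8, 12, 17, 10]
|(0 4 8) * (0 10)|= 4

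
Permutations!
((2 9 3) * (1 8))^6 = (9)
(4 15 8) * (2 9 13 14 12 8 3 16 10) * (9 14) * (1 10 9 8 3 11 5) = (1 10 2 14 12 3 16 9 13 8 4 15 11 5) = [0, 10, 14, 16, 15, 1, 6, 7, 4, 13, 2, 5, 3, 8, 12, 11, 9]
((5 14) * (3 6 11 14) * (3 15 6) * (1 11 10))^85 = ((1 11 14 5 15 6 10))^85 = (1 11 14 5 15 6 10)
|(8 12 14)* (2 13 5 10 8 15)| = 8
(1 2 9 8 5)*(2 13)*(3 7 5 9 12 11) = [0, 13, 12, 7, 4, 1, 6, 5, 9, 8, 10, 3, 11, 2] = (1 13 2 12 11 3 7 5)(8 9)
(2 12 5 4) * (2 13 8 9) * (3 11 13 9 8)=(2 12 5 4 9)(3 11 13)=[0, 1, 12, 11, 9, 4, 6, 7, 8, 2, 10, 13, 5, 3]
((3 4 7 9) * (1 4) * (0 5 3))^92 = (0 5 3 1 4 7 9)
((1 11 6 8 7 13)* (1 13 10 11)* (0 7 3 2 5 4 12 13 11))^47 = (0 10 7)(2 4 13 6 3 5 12 11 8)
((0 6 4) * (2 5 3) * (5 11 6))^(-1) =((0 5 3 2 11 6 4))^(-1) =(0 4 6 11 2 3 5)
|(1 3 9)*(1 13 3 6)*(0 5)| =6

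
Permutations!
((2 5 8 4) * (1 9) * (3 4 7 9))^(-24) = (9)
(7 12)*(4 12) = (4 12 7) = [0, 1, 2, 3, 12, 5, 6, 4, 8, 9, 10, 11, 7]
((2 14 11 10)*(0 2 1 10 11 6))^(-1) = ((0 2 14 6)(1 10))^(-1) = (0 6 14 2)(1 10)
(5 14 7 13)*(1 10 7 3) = (1 10 7 13 5 14 3) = [0, 10, 2, 1, 4, 14, 6, 13, 8, 9, 7, 11, 12, 5, 3]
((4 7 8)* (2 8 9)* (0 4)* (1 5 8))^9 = (0 4 7 9 2 1 5 8)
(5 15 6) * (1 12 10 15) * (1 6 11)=(1 12 10 15 11)(5 6)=[0, 12, 2, 3, 4, 6, 5, 7, 8, 9, 15, 1, 10, 13, 14, 11]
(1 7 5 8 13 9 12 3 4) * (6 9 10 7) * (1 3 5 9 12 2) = (1 6 12 5 8 13 10 7 9 2)(3 4) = [0, 6, 1, 4, 3, 8, 12, 9, 13, 2, 7, 11, 5, 10]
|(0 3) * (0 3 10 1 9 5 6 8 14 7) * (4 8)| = |(0 10 1 9 5 6 4 8 14 7)| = 10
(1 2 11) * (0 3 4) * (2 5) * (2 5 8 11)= (0 3 4)(1 8 11)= [3, 8, 2, 4, 0, 5, 6, 7, 11, 9, 10, 1]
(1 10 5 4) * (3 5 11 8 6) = [0, 10, 2, 5, 1, 4, 3, 7, 6, 9, 11, 8] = (1 10 11 8 6 3 5 4)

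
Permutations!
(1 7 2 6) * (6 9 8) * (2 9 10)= (1 7 9 8 6)(2 10)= [0, 7, 10, 3, 4, 5, 1, 9, 6, 8, 2]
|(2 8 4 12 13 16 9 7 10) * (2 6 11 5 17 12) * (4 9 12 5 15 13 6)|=|(2 8 9 7 10 4)(5 17)(6 11 15 13 16 12)|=6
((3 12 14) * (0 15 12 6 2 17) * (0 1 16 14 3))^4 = (0 6 16 12 17)(1 15 2 14 3)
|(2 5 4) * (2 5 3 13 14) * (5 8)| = 12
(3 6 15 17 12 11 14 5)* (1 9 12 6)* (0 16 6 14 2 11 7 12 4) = (0 16 6 15 17 14 5 3 1 9 4)(2 11)(7 12) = [16, 9, 11, 1, 0, 3, 15, 12, 8, 4, 10, 2, 7, 13, 5, 17, 6, 14]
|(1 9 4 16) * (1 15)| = |(1 9 4 16 15)| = 5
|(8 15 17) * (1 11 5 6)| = |(1 11 5 6)(8 15 17)| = 12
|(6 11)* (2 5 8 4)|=4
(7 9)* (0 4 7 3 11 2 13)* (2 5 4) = (0 2 13)(3 11 5 4 7 9) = [2, 1, 13, 11, 7, 4, 6, 9, 8, 3, 10, 5, 12, 0]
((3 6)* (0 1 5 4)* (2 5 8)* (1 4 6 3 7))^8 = ((0 4)(1 8 2 5 6 7))^8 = (1 2 6)(5 7 8)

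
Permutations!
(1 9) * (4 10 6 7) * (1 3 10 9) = (3 10 6 7 4 9) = [0, 1, 2, 10, 9, 5, 7, 4, 8, 3, 6]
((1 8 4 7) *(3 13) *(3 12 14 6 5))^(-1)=((1 8 4 7)(3 13 12 14 6 5))^(-1)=(1 7 4 8)(3 5 6 14 12 13)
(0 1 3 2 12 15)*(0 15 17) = [1, 3, 12, 2, 4, 5, 6, 7, 8, 9, 10, 11, 17, 13, 14, 15, 16, 0] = (0 1 3 2 12 17)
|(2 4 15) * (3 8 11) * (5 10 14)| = 3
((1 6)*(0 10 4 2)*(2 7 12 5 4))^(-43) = (0 2 10)(1 6)(4 7 12 5)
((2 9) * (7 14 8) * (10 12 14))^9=(2 9)(7 8 14 12 10)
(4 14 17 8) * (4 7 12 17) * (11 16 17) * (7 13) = (4 14)(7 12 11 16 17 8 13) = [0, 1, 2, 3, 14, 5, 6, 12, 13, 9, 10, 16, 11, 7, 4, 15, 17, 8]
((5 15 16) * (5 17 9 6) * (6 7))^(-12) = (5 16 9 6 15 17 7) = ((5 15 16 17 9 7 6))^(-12)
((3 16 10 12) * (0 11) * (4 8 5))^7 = ((0 11)(3 16 10 12)(4 8 5))^7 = (0 11)(3 12 10 16)(4 8 5)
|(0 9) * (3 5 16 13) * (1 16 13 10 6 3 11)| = |(0 9)(1 16 10 6 3 5 13 11)| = 8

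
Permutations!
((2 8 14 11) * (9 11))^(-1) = (2 11 9 14 8)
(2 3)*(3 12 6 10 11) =(2 12 6 10 11 3) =[0, 1, 12, 2, 4, 5, 10, 7, 8, 9, 11, 3, 6]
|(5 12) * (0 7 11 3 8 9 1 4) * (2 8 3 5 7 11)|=10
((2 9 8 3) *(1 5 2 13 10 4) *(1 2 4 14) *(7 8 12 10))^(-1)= (1 14 10 12 9 2 4 5)(3 8 7 13)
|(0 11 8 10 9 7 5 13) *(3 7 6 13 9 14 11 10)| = 11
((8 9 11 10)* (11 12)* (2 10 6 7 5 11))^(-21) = (2 12 9 8 10)(5 7 6 11) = ((2 10 8 9 12)(5 11 6 7))^(-21)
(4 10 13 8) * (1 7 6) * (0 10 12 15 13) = (0 10)(1 7 6)(4 12 15 13 8) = [10, 7, 2, 3, 12, 5, 1, 6, 4, 9, 0, 11, 15, 8, 14, 13]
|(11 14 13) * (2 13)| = 4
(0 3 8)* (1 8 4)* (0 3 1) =(0 1 8 3 4) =[1, 8, 2, 4, 0, 5, 6, 7, 3]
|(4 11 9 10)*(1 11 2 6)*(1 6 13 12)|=8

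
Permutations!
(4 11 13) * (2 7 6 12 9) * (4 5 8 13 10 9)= (2 7 6 12 4 11 10 9)(5 8 13)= [0, 1, 7, 3, 11, 8, 12, 6, 13, 2, 9, 10, 4, 5]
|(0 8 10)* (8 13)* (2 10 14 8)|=|(0 13 2 10)(8 14)|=4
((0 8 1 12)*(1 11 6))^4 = ((0 8 11 6 1 12))^4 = (0 1 11)(6 8 12)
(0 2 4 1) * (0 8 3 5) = (0 2 4 1 8 3 5) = [2, 8, 4, 5, 1, 0, 6, 7, 3]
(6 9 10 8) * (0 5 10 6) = (0 5 10 8)(6 9) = [5, 1, 2, 3, 4, 10, 9, 7, 0, 6, 8]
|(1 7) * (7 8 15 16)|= |(1 8 15 16 7)|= 5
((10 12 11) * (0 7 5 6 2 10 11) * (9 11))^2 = (0 5 2 12 7 6 10)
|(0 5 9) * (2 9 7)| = |(0 5 7 2 9)| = 5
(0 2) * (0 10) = [2, 1, 10, 3, 4, 5, 6, 7, 8, 9, 0] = (0 2 10)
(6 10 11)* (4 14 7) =(4 14 7)(6 10 11) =[0, 1, 2, 3, 14, 5, 10, 4, 8, 9, 11, 6, 12, 13, 7]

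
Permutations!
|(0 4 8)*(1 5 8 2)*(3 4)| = 7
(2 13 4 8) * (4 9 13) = (2 4 8)(9 13) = [0, 1, 4, 3, 8, 5, 6, 7, 2, 13, 10, 11, 12, 9]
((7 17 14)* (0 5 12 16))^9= ((0 5 12 16)(7 17 14))^9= (17)(0 5 12 16)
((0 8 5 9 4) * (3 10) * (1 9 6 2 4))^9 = ((0 8 5 6 2 4)(1 9)(3 10))^9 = (0 6)(1 9)(2 8)(3 10)(4 5)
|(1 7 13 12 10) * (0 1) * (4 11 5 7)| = 9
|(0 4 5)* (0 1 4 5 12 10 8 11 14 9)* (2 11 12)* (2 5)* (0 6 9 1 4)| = 30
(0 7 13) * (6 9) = (0 7 13)(6 9) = [7, 1, 2, 3, 4, 5, 9, 13, 8, 6, 10, 11, 12, 0]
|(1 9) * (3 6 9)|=4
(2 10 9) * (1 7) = (1 7)(2 10 9) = [0, 7, 10, 3, 4, 5, 6, 1, 8, 2, 9]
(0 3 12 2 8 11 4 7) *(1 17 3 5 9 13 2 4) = [5, 17, 8, 12, 7, 9, 6, 0, 11, 13, 10, 1, 4, 2, 14, 15, 16, 3] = (0 5 9 13 2 8 11 1 17 3 12 4 7)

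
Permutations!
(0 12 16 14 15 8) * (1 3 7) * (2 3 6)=(0 12 16 14 15 8)(1 6 2 3 7)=[12, 6, 3, 7, 4, 5, 2, 1, 0, 9, 10, 11, 16, 13, 15, 8, 14]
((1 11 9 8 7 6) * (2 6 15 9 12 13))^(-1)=(1 6 2 13 12 11)(7 8 9 15)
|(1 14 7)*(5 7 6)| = 5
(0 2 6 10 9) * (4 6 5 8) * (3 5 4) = [2, 1, 4, 5, 6, 8, 10, 7, 3, 0, 9] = (0 2 4 6 10 9)(3 5 8)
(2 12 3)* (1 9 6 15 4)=(1 9 6 15 4)(2 12 3)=[0, 9, 12, 2, 1, 5, 15, 7, 8, 6, 10, 11, 3, 13, 14, 4]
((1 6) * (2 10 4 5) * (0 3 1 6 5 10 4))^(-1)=(0 10 4 2 5 1 3)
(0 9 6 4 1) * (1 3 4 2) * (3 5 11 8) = (0 9 6 2 1)(3 4 5 11 8) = [9, 0, 1, 4, 5, 11, 2, 7, 3, 6, 10, 8]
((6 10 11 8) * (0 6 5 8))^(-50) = (0 10)(6 11)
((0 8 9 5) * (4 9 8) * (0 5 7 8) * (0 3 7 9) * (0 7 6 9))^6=((0 4 7 8 3 6 9))^6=(0 9 6 3 8 7 4)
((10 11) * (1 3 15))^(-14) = (1 3 15)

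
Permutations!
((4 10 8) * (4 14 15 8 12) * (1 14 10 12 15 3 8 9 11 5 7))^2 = ((1 14 3 8 10 15 9 11 5 7)(4 12))^2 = (1 3 10 9 5)(7 14 8 15 11)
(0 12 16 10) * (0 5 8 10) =(0 12 16)(5 8 10) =[12, 1, 2, 3, 4, 8, 6, 7, 10, 9, 5, 11, 16, 13, 14, 15, 0]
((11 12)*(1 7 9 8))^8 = (12)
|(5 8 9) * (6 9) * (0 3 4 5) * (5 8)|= |(0 3 4 8 6 9)|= 6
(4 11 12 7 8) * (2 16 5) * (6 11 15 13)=(2 16 5)(4 15 13 6 11 12 7 8)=[0, 1, 16, 3, 15, 2, 11, 8, 4, 9, 10, 12, 7, 6, 14, 13, 5]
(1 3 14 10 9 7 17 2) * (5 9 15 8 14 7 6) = (1 3 7 17 2)(5 9 6)(8 14 10 15) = [0, 3, 1, 7, 4, 9, 5, 17, 14, 6, 15, 11, 12, 13, 10, 8, 16, 2]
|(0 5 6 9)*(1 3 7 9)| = |(0 5 6 1 3 7 9)| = 7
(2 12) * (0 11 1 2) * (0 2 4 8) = [11, 4, 12, 3, 8, 5, 6, 7, 0, 9, 10, 1, 2] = (0 11 1 4 8)(2 12)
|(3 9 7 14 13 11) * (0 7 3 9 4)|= 8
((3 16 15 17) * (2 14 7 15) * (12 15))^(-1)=(2 16 3 17 15 12 7 14)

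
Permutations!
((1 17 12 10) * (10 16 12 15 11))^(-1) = (1 10 11 15 17)(12 16)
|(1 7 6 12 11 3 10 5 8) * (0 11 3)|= |(0 11)(1 7 6 12 3 10 5 8)|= 8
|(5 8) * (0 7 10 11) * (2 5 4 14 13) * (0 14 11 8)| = 10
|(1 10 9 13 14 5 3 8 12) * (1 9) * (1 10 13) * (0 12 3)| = 14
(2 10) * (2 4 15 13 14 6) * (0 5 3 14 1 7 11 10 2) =[5, 7, 2, 14, 15, 3, 0, 11, 8, 9, 4, 10, 12, 1, 6, 13] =(0 5 3 14 6)(1 7 11 10 4 15 13)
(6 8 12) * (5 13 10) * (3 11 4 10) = (3 11 4 10 5 13)(6 8 12) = [0, 1, 2, 11, 10, 13, 8, 7, 12, 9, 5, 4, 6, 3]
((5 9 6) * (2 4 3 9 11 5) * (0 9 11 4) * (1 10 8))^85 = ((0 9 6 2)(1 10 8)(3 11 5 4))^85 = (0 9 6 2)(1 10 8)(3 11 5 4)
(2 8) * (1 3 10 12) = [0, 3, 8, 10, 4, 5, 6, 7, 2, 9, 12, 11, 1] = (1 3 10 12)(2 8)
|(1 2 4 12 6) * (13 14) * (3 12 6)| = |(1 2 4 6)(3 12)(13 14)| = 4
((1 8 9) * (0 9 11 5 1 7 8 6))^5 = ((0 9 7 8 11 5 1 6))^5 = (0 5 7 6 11 9 1 8)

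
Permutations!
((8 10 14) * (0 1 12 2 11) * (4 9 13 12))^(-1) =(0 11 2 12 13 9 4 1)(8 14 10)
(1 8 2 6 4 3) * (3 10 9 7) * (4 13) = (1 8 2 6 13 4 10 9 7 3) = [0, 8, 6, 1, 10, 5, 13, 3, 2, 7, 9, 11, 12, 4]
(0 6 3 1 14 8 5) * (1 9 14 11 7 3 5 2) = [6, 11, 1, 9, 4, 0, 5, 3, 2, 14, 10, 7, 12, 13, 8] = (0 6 5)(1 11 7 3 9 14 8 2)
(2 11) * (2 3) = [0, 1, 11, 2, 4, 5, 6, 7, 8, 9, 10, 3] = (2 11 3)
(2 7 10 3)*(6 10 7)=[0, 1, 6, 2, 4, 5, 10, 7, 8, 9, 3]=(2 6 10 3)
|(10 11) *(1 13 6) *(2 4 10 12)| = |(1 13 6)(2 4 10 11 12)| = 15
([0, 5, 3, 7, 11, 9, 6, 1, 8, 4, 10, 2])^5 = (1 2 9 7 11 5 3 4)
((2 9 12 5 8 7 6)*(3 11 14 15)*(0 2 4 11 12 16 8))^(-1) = (0 5 12 3 15 14 11 4 6 7 8 16 9 2)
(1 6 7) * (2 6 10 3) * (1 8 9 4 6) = (1 10 3 2)(4 6 7 8 9) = [0, 10, 1, 2, 6, 5, 7, 8, 9, 4, 3]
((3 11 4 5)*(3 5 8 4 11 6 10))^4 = (11)(3 6 10)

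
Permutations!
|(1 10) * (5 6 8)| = |(1 10)(5 6 8)| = 6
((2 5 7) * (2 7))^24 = (7)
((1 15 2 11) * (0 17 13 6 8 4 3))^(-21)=(17)(1 11 2 15)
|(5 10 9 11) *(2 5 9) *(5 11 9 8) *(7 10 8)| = 4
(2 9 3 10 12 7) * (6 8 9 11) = (2 11 6 8 9 3 10 12 7) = [0, 1, 11, 10, 4, 5, 8, 2, 9, 3, 12, 6, 7]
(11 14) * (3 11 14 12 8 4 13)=(14)(3 11 12 8 4 13)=[0, 1, 2, 11, 13, 5, 6, 7, 4, 9, 10, 12, 8, 3, 14]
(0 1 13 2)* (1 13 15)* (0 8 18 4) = [13, 15, 8, 3, 0, 5, 6, 7, 18, 9, 10, 11, 12, 2, 14, 1, 16, 17, 4] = (0 13 2 8 18 4)(1 15)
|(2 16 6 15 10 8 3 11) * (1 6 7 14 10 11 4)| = |(1 6 15 11 2 16 7 14 10 8 3 4)| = 12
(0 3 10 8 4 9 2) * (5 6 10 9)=(0 3 9 2)(4 5 6 10 8)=[3, 1, 0, 9, 5, 6, 10, 7, 4, 2, 8]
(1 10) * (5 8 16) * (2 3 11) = (1 10)(2 3 11)(5 8 16) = [0, 10, 3, 11, 4, 8, 6, 7, 16, 9, 1, 2, 12, 13, 14, 15, 5]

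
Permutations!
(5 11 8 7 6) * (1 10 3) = [0, 10, 2, 1, 4, 11, 5, 6, 7, 9, 3, 8] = (1 10 3)(5 11 8 7 6)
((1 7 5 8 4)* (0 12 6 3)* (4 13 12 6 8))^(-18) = ((0 6 3)(1 7 5 4)(8 13 12))^(-18) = (13)(1 5)(4 7)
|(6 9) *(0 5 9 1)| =|(0 5 9 6 1)| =5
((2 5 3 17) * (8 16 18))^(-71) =((2 5 3 17)(8 16 18))^(-71) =(2 5 3 17)(8 16 18)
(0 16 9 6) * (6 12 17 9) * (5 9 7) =(0 16 6)(5 9 12 17 7) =[16, 1, 2, 3, 4, 9, 0, 5, 8, 12, 10, 11, 17, 13, 14, 15, 6, 7]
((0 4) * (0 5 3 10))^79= ((0 4 5 3 10))^79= (0 10 3 5 4)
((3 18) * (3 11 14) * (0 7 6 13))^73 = (0 7 6 13)(3 18 11 14) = ((0 7 6 13)(3 18 11 14))^73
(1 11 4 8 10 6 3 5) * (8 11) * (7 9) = (1 8 10 6 3 5)(4 11)(7 9) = [0, 8, 2, 5, 11, 1, 3, 9, 10, 7, 6, 4]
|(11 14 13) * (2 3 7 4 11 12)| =8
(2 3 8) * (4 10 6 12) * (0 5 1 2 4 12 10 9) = [5, 2, 3, 8, 9, 1, 10, 7, 4, 0, 6, 11, 12] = (12)(0 5 1 2 3 8 4 9)(6 10)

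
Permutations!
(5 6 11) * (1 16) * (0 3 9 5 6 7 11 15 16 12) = (0 3 9 5 7 11 6 15 16 1 12) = [3, 12, 2, 9, 4, 7, 15, 11, 8, 5, 10, 6, 0, 13, 14, 16, 1]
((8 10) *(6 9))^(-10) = ((6 9)(8 10))^(-10) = (10)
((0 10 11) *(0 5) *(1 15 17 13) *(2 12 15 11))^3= (0 12 13 5 2 17 11 10 15 1)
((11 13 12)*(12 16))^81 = (11 13 16 12)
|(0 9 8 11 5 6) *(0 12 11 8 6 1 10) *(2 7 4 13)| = 8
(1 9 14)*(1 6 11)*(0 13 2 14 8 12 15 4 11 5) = [13, 9, 14, 3, 11, 0, 5, 7, 12, 8, 10, 1, 15, 2, 6, 4] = (0 13 2 14 6 5)(1 9 8 12 15 4 11)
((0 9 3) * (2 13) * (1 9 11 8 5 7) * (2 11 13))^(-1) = (0 3 9 1 7 5 8 11 13)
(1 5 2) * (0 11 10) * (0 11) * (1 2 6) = [0, 5, 2, 3, 4, 6, 1, 7, 8, 9, 11, 10] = (1 5 6)(10 11)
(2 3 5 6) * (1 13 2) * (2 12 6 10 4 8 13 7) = (1 7 2 3 5 10 4 8 13 12 6) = [0, 7, 3, 5, 8, 10, 1, 2, 13, 9, 4, 11, 6, 12]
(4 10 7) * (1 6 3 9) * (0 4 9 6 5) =(0 4 10 7 9 1 5)(3 6) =[4, 5, 2, 6, 10, 0, 3, 9, 8, 1, 7]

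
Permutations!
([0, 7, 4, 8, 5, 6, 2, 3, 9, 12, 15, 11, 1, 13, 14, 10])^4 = (15)(1 9 3)(7 12 8)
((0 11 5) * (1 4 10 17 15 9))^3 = ((0 11 5)(1 4 10 17 15 9))^3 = (1 17)(4 15)(9 10)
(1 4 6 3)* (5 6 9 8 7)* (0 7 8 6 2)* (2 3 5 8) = (0 7 8 2)(1 4 9 6 5 3) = [7, 4, 0, 1, 9, 3, 5, 8, 2, 6]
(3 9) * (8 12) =(3 9)(8 12) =[0, 1, 2, 9, 4, 5, 6, 7, 12, 3, 10, 11, 8]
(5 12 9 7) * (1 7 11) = [0, 7, 2, 3, 4, 12, 6, 5, 8, 11, 10, 1, 9] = (1 7 5 12 9 11)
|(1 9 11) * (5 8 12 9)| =6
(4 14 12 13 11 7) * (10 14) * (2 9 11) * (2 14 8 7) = (2 9 11)(4 10 8 7)(12 13 14) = [0, 1, 9, 3, 10, 5, 6, 4, 7, 11, 8, 2, 13, 14, 12]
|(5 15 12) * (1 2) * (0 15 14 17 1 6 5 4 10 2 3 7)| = |(0 15 12 4 10 2 6 5 14 17 1 3 7)| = 13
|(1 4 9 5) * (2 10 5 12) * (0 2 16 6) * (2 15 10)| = |(0 15 10 5 1 4 9 12 16 6)| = 10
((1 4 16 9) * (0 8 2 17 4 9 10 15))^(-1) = ((0 8 2 17 4 16 10 15)(1 9))^(-1) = (0 15 10 16 4 17 2 8)(1 9)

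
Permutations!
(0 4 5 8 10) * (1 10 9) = (0 4 5 8 9 1 10) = [4, 10, 2, 3, 5, 8, 6, 7, 9, 1, 0]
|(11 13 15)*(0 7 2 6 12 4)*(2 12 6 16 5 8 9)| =60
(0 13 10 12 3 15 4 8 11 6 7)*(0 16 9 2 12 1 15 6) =(0 13 10 1 15 4 8 11)(2 12 3 6 7 16 9) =[13, 15, 12, 6, 8, 5, 7, 16, 11, 2, 1, 0, 3, 10, 14, 4, 9]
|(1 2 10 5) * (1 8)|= |(1 2 10 5 8)|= 5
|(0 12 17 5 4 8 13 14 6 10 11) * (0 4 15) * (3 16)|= 70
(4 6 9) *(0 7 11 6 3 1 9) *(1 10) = (0 7 11 6)(1 9 4 3 10) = [7, 9, 2, 10, 3, 5, 0, 11, 8, 4, 1, 6]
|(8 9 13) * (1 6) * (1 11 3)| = 12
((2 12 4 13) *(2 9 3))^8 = (2 4 9)(3 12 13)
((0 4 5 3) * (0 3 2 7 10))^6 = (10)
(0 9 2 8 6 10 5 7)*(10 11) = (0 9 2 8 6 11 10 5 7) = [9, 1, 8, 3, 4, 7, 11, 0, 6, 2, 5, 10]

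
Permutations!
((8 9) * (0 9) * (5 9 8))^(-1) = (0 8)(5 9)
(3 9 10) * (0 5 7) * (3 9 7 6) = (0 5 6 3 7)(9 10) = [5, 1, 2, 7, 4, 6, 3, 0, 8, 10, 9]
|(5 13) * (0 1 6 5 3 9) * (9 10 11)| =|(0 1 6 5 13 3 10 11 9)| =9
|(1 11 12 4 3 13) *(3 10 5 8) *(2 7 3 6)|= |(1 11 12 4 10 5 8 6 2 7 3 13)|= 12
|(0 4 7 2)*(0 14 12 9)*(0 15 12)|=15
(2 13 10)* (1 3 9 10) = (1 3 9 10 2 13) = [0, 3, 13, 9, 4, 5, 6, 7, 8, 10, 2, 11, 12, 1]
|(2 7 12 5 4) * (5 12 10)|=|(12)(2 7 10 5 4)|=5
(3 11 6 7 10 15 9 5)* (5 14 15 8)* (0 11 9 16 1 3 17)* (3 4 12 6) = (0 11 3 9 14 15 16 1 4 12 6 7 10 8 5 17) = [11, 4, 2, 9, 12, 17, 7, 10, 5, 14, 8, 3, 6, 13, 15, 16, 1, 0]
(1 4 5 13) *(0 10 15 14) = (0 10 15 14)(1 4 5 13) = [10, 4, 2, 3, 5, 13, 6, 7, 8, 9, 15, 11, 12, 1, 0, 14]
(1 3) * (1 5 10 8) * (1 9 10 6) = (1 3 5 6)(8 9 10) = [0, 3, 2, 5, 4, 6, 1, 7, 9, 10, 8]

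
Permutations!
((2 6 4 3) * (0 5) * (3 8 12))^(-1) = (0 5)(2 3 12 8 4 6)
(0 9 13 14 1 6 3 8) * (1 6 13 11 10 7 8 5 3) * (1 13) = (0 9 11 10 7 8)(3 5)(6 13 14) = [9, 1, 2, 5, 4, 3, 13, 8, 0, 11, 7, 10, 12, 14, 6]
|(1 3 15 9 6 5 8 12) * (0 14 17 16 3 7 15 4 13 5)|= 15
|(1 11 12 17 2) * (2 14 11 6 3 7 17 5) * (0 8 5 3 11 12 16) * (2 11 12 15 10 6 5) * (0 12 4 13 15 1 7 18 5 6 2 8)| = 30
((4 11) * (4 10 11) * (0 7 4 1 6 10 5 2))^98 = (0 2 5 11 10 6 1 4 7)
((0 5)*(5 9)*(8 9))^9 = (0 8 9 5)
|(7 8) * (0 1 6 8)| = |(0 1 6 8 7)| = 5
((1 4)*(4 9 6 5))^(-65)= (9)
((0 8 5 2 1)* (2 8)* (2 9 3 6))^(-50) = ((0 9 3 6 2 1)(5 8))^(-50) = (0 2 3)(1 6 9)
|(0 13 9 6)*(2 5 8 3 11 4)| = |(0 13 9 6)(2 5 8 3 11 4)| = 12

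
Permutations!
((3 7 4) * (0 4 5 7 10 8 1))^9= (0 10)(1 3)(4 8)(5 7)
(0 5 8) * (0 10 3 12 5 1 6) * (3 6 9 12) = (0 1 9 12 5 8 10 6) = [1, 9, 2, 3, 4, 8, 0, 7, 10, 12, 6, 11, 5]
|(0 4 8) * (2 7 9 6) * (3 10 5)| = |(0 4 8)(2 7 9 6)(3 10 5)| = 12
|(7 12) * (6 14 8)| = 6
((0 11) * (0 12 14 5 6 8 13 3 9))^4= (0 5 3 12 8)(6 9 14 13 11)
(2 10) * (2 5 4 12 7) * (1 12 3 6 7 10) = (1 12 10 5 4 3 6 7 2) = [0, 12, 1, 6, 3, 4, 7, 2, 8, 9, 5, 11, 10]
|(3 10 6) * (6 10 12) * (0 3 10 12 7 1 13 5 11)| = 21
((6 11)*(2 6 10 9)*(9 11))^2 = (11)(2 9 6)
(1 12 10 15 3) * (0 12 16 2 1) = (0 12 10 15 3)(1 16 2) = [12, 16, 1, 0, 4, 5, 6, 7, 8, 9, 15, 11, 10, 13, 14, 3, 2]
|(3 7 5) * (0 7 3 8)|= 4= |(0 7 5 8)|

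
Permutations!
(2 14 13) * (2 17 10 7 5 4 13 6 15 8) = (2 14 6 15 8)(4 13 17 10 7 5) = [0, 1, 14, 3, 13, 4, 15, 5, 2, 9, 7, 11, 12, 17, 6, 8, 16, 10]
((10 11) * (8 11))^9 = ((8 11 10))^9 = (11)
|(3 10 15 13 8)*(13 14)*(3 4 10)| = |(4 10 15 14 13 8)| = 6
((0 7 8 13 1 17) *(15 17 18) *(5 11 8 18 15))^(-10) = (18)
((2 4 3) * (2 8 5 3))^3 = ((2 4)(3 8 5))^3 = (8)(2 4)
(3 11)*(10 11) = (3 10 11) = [0, 1, 2, 10, 4, 5, 6, 7, 8, 9, 11, 3]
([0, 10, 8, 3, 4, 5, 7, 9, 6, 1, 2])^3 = (1 8 9 2 7 10 6)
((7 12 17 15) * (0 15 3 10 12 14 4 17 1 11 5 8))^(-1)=((0 15 7 14 4 17 3 10 12 1 11 5 8))^(-1)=(0 8 5 11 1 12 10 3 17 4 14 7 15)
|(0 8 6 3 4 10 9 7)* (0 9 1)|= 14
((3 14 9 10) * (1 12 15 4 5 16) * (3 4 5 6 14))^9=(1 16 5 15 12)(4 10 9 14 6)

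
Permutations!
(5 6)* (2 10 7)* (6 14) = (2 10 7)(5 14 6) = [0, 1, 10, 3, 4, 14, 5, 2, 8, 9, 7, 11, 12, 13, 6]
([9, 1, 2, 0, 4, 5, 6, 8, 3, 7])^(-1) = [3, 1, 2, 8, 4, 5, 6, 9, 7, 0]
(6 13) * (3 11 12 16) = (3 11 12 16)(6 13) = [0, 1, 2, 11, 4, 5, 13, 7, 8, 9, 10, 12, 16, 6, 14, 15, 3]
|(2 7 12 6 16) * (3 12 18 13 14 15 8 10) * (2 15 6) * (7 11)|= 13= |(2 11 7 18 13 14 6 16 15 8 10 3 12)|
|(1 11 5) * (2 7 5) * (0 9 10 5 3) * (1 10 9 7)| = 6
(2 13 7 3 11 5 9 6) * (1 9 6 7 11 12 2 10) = (1 9 7 3 12 2 13 11 5 6 10) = [0, 9, 13, 12, 4, 6, 10, 3, 8, 7, 1, 5, 2, 11]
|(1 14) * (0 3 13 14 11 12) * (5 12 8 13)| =20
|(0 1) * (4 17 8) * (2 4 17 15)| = |(0 1)(2 4 15)(8 17)| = 6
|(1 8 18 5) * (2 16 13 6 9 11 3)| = 28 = |(1 8 18 5)(2 16 13 6 9 11 3)|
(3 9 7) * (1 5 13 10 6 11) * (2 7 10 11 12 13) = (1 5 2 7 3 9 10 6 12 13 11) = [0, 5, 7, 9, 4, 2, 12, 3, 8, 10, 6, 1, 13, 11]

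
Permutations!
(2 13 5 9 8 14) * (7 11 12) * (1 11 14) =[0, 11, 13, 3, 4, 9, 6, 14, 1, 8, 10, 12, 7, 5, 2] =(1 11 12 7 14 2 13 5 9 8)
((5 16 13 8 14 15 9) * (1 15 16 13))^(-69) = (1 5 14 15 13 16 9 8)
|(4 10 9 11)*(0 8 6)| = |(0 8 6)(4 10 9 11)| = 12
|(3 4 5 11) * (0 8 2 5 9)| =|(0 8 2 5 11 3 4 9)| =8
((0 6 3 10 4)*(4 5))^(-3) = ((0 6 3 10 5 4))^(-3) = (0 10)(3 4)(5 6)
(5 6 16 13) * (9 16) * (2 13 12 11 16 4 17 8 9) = (2 13 5 6)(4 17 8 9)(11 16 12) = [0, 1, 13, 3, 17, 6, 2, 7, 9, 4, 10, 16, 11, 5, 14, 15, 12, 8]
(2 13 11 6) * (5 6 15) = (2 13 11 15 5 6) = [0, 1, 13, 3, 4, 6, 2, 7, 8, 9, 10, 15, 12, 11, 14, 5]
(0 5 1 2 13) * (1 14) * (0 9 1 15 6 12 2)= (0 5 14 15 6 12 2 13 9 1)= [5, 0, 13, 3, 4, 14, 12, 7, 8, 1, 10, 11, 2, 9, 15, 6]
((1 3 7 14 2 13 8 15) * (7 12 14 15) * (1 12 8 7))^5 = (1 8 3)(2 14 12 15 7 13) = ((1 3 8)(2 13 7 15 12 14))^5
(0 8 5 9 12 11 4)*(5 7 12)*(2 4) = (0 8 7 12 11 2 4)(5 9) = [8, 1, 4, 3, 0, 9, 6, 12, 7, 5, 10, 2, 11]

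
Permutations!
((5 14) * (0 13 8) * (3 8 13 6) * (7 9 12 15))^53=(0 6 3 8)(5 14)(7 9 12 15)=((0 6 3 8)(5 14)(7 9 12 15))^53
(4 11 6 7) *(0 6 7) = (0 6)(4 11 7) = [6, 1, 2, 3, 11, 5, 0, 4, 8, 9, 10, 7]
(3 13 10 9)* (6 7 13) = (3 6 7 13 10 9) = [0, 1, 2, 6, 4, 5, 7, 13, 8, 3, 9, 11, 12, 10]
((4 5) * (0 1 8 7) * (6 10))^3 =((0 1 8 7)(4 5)(6 10))^3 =(0 7 8 1)(4 5)(6 10)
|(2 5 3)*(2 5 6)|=|(2 6)(3 5)|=2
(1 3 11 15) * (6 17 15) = (1 3 11 6 17 15) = [0, 3, 2, 11, 4, 5, 17, 7, 8, 9, 10, 6, 12, 13, 14, 1, 16, 15]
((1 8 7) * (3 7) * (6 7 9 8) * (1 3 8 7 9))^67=(1 9 3 6 7)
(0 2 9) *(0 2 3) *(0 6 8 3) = (2 9)(3 6 8) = [0, 1, 9, 6, 4, 5, 8, 7, 3, 2]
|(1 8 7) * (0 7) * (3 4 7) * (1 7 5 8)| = 5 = |(0 3 4 5 8)|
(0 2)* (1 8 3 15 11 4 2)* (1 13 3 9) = (0 13 3 15 11 4 2)(1 8 9) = [13, 8, 0, 15, 2, 5, 6, 7, 9, 1, 10, 4, 12, 3, 14, 11]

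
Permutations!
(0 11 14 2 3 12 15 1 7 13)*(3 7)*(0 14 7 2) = (0 11 7 13 14)(1 3 12 15) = [11, 3, 2, 12, 4, 5, 6, 13, 8, 9, 10, 7, 15, 14, 0, 1]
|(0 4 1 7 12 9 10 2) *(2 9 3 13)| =8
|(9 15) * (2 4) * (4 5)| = |(2 5 4)(9 15)| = 6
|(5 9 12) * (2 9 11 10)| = |(2 9 12 5 11 10)| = 6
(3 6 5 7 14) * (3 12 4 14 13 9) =[0, 1, 2, 6, 14, 7, 5, 13, 8, 3, 10, 11, 4, 9, 12] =(3 6 5 7 13 9)(4 14 12)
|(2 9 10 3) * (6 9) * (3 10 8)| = 5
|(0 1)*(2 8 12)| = |(0 1)(2 8 12)| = 6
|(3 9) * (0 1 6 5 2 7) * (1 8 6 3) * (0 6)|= |(0 8)(1 3 9)(2 7 6 5)|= 12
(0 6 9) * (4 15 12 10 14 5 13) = [6, 1, 2, 3, 15, 13, 9, 7, 8, 0, 14, 11, 10, 4, 5, 12] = (0 6 9)(4 15 12 10 14 5 13)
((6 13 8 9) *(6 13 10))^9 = (13)(6 10) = ((6 10)(8 9 13))^9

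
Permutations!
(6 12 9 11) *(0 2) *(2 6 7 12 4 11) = [6, 1, 0, 3, 11, 5, 4, 12, 8, 2, 10, 7, 9] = (0 6 4 11 7 12 9 2)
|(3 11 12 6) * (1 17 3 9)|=|(1 17 3 11 12 6 9)|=7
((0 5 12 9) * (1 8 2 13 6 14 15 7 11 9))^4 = (0 8 14 9 1 6 11 12 13 7 5 2 15)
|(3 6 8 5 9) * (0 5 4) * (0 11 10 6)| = |(0 5 9 3)(4 11 10 6 8)| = 20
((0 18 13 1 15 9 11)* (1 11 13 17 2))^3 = (0 2 9)(1 13 18)(11 17 15)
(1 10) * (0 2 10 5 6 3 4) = [2, 5, 10, 4, 0, 6, 3, 7, 8, 9, 1] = (0 2 10 1 5 6 3 4)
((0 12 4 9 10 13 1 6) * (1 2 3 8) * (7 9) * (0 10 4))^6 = (1 8 3 2 13 10 6)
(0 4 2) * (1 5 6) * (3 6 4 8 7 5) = (0 8 7 5 4 2)(1 3 6) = [8, 3, 0, 6, 2, 4, 1, 5, 7]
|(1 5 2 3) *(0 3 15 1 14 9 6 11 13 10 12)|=|(0 3 14 9 6 11 13 10 12)(1 5 2 15)|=36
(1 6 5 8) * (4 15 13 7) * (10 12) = (1 6 5 8)(4 15 13 7)(10 12) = [0, 6, 2, 3, 15, 8, 5, 4, 1, 9, 12, 11, 10, 7, 14, 13]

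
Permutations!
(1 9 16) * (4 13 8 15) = [0, 9, 2, 3, 13, 5, 6, 7, 15, 16, 10, 11, 12, 8, 14, 4, 1] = (1 9 16)(4 13 8 15)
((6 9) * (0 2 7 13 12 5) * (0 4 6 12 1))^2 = ((0 2 7 13 1)(4 6 9 12 5))^2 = (0 7 1 2 13)(4 9 5 6 12)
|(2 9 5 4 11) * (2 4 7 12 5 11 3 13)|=6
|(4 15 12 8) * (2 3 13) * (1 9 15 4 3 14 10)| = 10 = |(1 9 15 12 8 3 13 2 14 10)|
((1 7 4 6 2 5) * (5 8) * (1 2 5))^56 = ((1 7 4 6 5 2 8))^56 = (8)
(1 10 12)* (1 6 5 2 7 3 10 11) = (1 11)(2 7 3 10 12 6 5) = [0, 11, 7, 10, 4, 2, 5, 3, 8, 9, 12, 1, 6]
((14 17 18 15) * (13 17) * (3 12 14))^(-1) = (3 15 18 17 13 14 12)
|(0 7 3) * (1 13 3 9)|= 6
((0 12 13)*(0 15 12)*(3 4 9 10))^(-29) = (3 10 9 4)(12 13 15) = ((3 4 9 10)(12 13 15))^(-29)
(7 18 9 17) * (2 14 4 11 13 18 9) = (2 14 4 11 13 18)(7 9 17) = [0, 1, 14, 3, 11, 5, 6, 9, 8, 17, 10, 13, 12, 18, 4, 15, 16, 7, 2]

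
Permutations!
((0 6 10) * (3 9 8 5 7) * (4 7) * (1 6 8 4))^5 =((0 8 5 1 6 10)(3 9 4 7))^5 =(0 10 6 1 5 8)(3 9 4 7)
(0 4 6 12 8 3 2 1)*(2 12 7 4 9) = (0 9 2 1)(3 12 8)(4 6 7) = [9, 0, 1, 12, 6, 5, 7, 4, 3, 2, 10, 11, 8]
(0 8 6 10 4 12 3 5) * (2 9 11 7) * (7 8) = (0 7 2 9 11 8 6 10 4 12 3 5) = [7, 1, 9, 5, 12, 0, 10, 2, 6, 11, 4, 8, 3]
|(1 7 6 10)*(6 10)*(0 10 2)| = 5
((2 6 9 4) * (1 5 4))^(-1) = (1 9 6 2 4 5)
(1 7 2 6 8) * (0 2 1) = (0 2 6 8)(1 7) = [2, 7, 6, 3, 4, 5, 8, 1, 0]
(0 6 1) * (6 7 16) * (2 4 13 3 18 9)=(0 7 16 6 1)(2 4 13 3 18 9)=[7, 0, 4, 18, 13, 5, 1, 16, 8, 2, 10, 11, 12, 3, 14, 15, 6, 17, 9]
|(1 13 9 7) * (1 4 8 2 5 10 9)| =14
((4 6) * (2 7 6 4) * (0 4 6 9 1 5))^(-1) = ((0 4 6 2 7 9 1 5))^(-1) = (0 5 1 9 7 2 6 4)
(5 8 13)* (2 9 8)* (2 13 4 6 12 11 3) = (2 9 8 4 6 12 11 3)(5 13) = [0, 1, 9, 2, 6, 13, 12, 7, 4, 8, 10, 3, 11, 5]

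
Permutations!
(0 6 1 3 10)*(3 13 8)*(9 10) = [6, 13, 2, 9, 4, 5, 1, 7, 3, 10, 0, 11, 12, 8] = (0 6 1 13 8 3 9 10)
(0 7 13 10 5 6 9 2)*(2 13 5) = (0 7 5 6 9 13 10 2) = [7, 1, 0, 3, 4, 6, 9, 5, 8, 13, 2, 11, 12, 10]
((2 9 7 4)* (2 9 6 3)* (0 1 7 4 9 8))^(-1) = (0 8 4 9 7 1)(2 3 6)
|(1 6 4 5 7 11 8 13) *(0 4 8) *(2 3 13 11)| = 11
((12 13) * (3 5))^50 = ((3 5)(12 13))^50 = (13)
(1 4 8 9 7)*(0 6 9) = (0 6 9 7 1 4 8) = [6, 4, 2, 3, 8, 5, 9, 1, 0, 7]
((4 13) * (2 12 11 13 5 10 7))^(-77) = (2 13 10 12 4 7 11 5)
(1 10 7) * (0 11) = (0 11)(1 10 7) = [11, 10, 2, 3, 4, 5, 6, 1, 8, 9, 7, 0]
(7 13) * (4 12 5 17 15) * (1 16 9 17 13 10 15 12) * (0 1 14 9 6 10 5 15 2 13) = (0 1 16 6 10 2 13 7 5)(4 14 9 17 12 15) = [1, 16, 13, 3, 14, 0, 10, 5, 8, 17, 2, 11, 15, 7, 9, 4, 6, 12]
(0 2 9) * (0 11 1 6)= [2, 6, 9, 3, 4, 5, 0, 7, 8, 11, 10, 1]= (0 2 9 11 1 6)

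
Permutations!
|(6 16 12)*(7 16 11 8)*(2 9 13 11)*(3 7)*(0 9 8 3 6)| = |(0 9 13 11 3 7 16 12)(2 8 6)| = 24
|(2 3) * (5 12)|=2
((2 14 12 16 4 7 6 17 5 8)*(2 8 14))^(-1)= ((4 7 6 17 5 14 12 16))^(-1)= (4 16 12 14 5 17 6 7)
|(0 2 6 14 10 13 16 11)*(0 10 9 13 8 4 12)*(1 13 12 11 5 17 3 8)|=30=|(0 2 6 14 9 12)(1 13 16 5 17 3 8 4 11 10)|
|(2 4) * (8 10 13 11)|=|(2 4)(8 10 13 11)|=4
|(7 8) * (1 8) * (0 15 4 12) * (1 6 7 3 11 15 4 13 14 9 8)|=42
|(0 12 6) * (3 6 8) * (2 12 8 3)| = |(0 8 2 12 3 6)| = 6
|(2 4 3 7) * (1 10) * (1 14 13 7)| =8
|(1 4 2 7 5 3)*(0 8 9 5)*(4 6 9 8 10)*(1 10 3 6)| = 6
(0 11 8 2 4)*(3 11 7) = (0 7 3 11 8 2 4) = [7, 1, 4, 11, 0, 5, 6, 3, 2, 9, 10, 8]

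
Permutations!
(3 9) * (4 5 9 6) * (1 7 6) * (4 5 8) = (1 7 6 5 9 3)(4 8) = [0, 7, 2, 1, 8, 9, 5, 6, 4, 3]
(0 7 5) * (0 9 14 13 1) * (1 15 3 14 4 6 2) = (0 7 5 9 4 6 2 1)(3 14 13 15) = [7, 0, 1, 14, 6, 9, 2, 5, 8, 4, 10, 11, 12, 15, 13, 3]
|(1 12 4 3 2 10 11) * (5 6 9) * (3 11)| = 12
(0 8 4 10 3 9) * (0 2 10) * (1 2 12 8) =(0 1 2 10 3 9 12 8 4) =[1, 2, 10, 9, 0, 5, 6, 7, 4, 12, 3, 11, 8]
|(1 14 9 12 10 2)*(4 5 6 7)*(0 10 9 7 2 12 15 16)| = 42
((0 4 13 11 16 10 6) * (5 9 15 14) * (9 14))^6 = ((0 4 13 11 16 10 6)(5 14)(9 15))^6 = (0 6 10 16 11 13 4)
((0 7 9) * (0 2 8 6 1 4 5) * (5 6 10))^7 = ((0 7 9 2 8 10 5)(1 4 6))^7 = (10)(1 4 6)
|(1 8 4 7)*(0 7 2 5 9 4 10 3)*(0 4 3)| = |(0 7 1 8 10)(2 5 9 3 4)| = 5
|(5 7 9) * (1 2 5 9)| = 4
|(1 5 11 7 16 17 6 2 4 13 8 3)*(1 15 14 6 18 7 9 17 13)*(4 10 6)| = 42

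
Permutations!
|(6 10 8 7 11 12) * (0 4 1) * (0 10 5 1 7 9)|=11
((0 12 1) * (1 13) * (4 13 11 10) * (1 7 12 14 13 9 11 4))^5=(0 4)(1 12)(7 10)(9 14)(11 13)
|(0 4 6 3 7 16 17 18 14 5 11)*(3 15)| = 12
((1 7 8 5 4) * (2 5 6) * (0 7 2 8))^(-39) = (0 7)(1 2 5 4)(6 8)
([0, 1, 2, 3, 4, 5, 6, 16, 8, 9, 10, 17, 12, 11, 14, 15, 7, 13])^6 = [0, 1, 2, 3, 4, 5, 6, 7, 8, 9, 10, 11, 12, 13, 14, 15, 16, 17]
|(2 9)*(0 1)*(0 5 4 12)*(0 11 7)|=|(0 1 5 4 12 11 7)(2 9)|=14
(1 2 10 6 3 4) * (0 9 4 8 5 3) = [9, 2, 10, 8, 1, 3, 0, 7, 5, 4, 6] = (0 9 4 1 2 10 6)(3 8 5)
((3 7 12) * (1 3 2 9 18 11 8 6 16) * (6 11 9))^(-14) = ((1 3 7 12 2 6 16)(8 11)(9 18))^(-14) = (18)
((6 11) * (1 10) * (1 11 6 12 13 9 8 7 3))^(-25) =(1 11 13 8 3 10 12 9 7)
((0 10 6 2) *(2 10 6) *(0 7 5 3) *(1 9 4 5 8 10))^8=(10)(0 6 1 9 4 5 3)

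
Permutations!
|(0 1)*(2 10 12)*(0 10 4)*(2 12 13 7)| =|(0 1 10 13 7 2 4)| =7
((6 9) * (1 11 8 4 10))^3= ((1 11 8 4 10)(6 9))^3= (1 4 11 10 8)(6 9)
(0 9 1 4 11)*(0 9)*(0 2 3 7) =(0 2 3 7)(1 4 11 9) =[2, 4, 3, 7, 11, 5, 6, 0, 8, 1, 10, 9]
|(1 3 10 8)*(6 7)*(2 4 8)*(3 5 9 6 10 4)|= 10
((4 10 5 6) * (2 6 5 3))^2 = (2 4 3 6 10)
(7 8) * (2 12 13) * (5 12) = (2 5 12 13)(7 8) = [0, 1, 5, 3, 4, 12, 6, 8, 7, 9, 10, 11, 13, 2]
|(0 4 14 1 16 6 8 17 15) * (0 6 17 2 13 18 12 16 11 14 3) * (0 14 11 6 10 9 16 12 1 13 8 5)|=90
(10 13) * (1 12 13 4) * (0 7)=(0 7)(1 12 13 10 4)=[7, 12, 2, 3, 1, 5, 6, 0, 8, 9, 4, 11, 13, 10]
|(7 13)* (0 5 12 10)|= |(0 5 12 10)(7 13)|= 4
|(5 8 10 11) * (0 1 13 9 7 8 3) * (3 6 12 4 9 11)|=|(0 1 13 11 5 6 12 4 9 7 8 10 3)|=13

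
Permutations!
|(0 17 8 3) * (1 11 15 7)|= 4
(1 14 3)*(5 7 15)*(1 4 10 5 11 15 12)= [0, 14, 2, 4, 10, 7, 6, 12, 8, 9, 5, 15, 1, 13, 3, 11]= (1 14 3 4 10 5 7 12)(11 15)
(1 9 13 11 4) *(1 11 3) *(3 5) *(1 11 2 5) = (1 9 13)(2 5 3 11 4) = [0, 9, 5, 11, 2, 3, 6, 7, 8, 13, 10, 4, 12, 1]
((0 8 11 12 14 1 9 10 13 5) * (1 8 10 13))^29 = ((0 10 1 9 13 5)(8 11 12 14))^29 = (0 5 13 9 1 10)(8 11 12 14)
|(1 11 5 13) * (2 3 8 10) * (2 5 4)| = 9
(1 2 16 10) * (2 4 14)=(1 4 14 2 16 10)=[0, 4, 16, 3, 14, 5, 6, 7, 8, 9, 1, 11, 12, 13, 2, 15, 10]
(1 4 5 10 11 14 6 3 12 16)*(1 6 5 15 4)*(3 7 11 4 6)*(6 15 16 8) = [0, 1, 2, 12, 16, 10, 7, 11, 6, 9, 4, 14, 8, 13, 5, 15, 3] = (3 12 8 6 7 11 14 5 10 4 16)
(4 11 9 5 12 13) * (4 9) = (4 11)(5 12 13 9) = [0, 1, 2, 3, 11, 12, 6, 7, 8, 5, 10, 4, 13, 9]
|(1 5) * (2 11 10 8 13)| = |(1 5)(2 11 10 8 13)| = 10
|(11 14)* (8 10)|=|(8 10)(11 14)|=2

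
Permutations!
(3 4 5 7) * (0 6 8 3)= (0 6 8 3 4 5 7)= [6, 1, 2, 4, 5, 7, 8, 0, 3]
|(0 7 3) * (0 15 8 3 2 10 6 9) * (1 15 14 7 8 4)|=|(0 8 3 14 7 2 10 6 9)(1 15 4)|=9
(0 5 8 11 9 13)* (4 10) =(0 5 8 11 9 13)(4 10) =[5, 1, 2, 3, 10, 8, 6, 7, 11, 13, 4, 9, 12, 0]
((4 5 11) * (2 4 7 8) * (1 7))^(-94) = ((1 7 8 2 4 5 11))^(-94) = (1 4 7 5 8 11 2)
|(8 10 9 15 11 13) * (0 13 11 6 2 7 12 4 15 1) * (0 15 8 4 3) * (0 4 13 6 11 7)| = |(0 6 2)(1 15 11 7 12 3 4 8 10 9)| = 30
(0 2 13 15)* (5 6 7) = (0 2 13 15)(5 6 7) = [2, 1, 13, 3, 4, 6, 7, 5, 8, 9, 10, 11, 12, 15, 14, 0]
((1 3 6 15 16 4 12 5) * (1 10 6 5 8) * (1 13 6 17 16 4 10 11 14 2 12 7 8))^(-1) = (1 12 2 14 11 5 3)(4 15 6 13 8 7)(10 16 17)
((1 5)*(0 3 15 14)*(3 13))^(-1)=((0 13 3 15 14)(1 5))^(-1)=(0 14 15 3 13)(1 5)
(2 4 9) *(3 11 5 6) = [0, 1, 4, 11, 9, 6, 3, 7, 8, 2, 10, 5] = (2 4 9)(3 11 5 6)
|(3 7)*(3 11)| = 3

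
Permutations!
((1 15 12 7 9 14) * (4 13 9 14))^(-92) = ((1 15 12 7 14)(4 13 9))^(-92) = (1 7 15 14 12)(4 13 9)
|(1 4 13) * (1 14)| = 4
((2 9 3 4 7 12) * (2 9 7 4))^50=(12)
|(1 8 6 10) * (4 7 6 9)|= 7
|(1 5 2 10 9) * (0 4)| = 10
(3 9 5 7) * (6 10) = [0, 1, 2, 9, 4, 7, 10, 3, 8, 5, 6] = (3 9 5 7)(6 10)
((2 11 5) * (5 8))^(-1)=(2 5 8 11)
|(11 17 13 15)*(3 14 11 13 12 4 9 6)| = 8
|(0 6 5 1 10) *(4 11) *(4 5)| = |(0 6 4 11 5 1 10)| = 7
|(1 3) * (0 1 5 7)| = |(0 1 3 5 7)| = 5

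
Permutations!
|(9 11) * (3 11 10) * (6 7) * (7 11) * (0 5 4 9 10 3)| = 9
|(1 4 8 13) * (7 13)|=|(1 4 8 7 13)|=5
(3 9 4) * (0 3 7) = (0 3 9 4 7) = [3, 1, 2, 9, 7, 5, 6, 0, 8, 4]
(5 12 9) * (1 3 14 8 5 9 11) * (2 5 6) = (1 3 14 8 6 2 5 12 11) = [0, 3, 5, 14, 4, 12, 2, 7, 6, 9, 10, 1, 11, 13, 8]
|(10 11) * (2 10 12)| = |(2 10 11 12)| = 4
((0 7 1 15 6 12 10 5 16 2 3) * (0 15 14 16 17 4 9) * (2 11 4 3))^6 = ((0 7 1 14 16 11 4 9)(3 15 6 12 10 5 17))^6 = (0 4 16 1)(3 17 5 10 12 6 15)(7 9 11 14)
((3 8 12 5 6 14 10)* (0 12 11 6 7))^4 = (3 14 11)(6 8 10)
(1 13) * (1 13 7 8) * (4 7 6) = (13)(1 6 4 7 8) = [0, 6, 2, 3, 7, 5, 4, 8, 1, 9, 10, 11, 12, 13]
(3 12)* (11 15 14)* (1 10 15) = (1 10 15 14 11)(3 12) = [0, 10, 2, 12, 4, 5, 6, 7, 8, 9, 15, 1, 3, 13, 11, 14]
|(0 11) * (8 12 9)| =|(0 11)(8 12 9)| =6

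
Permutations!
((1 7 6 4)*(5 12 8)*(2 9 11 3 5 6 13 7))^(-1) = (1 4 6 8 12 5 3 11 9 2)(7 13)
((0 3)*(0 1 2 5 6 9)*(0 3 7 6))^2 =(0 6 3 2)(1 5 7 9)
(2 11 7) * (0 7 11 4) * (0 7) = (11)(2 4 7) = [0, 1, 4, 3, 7, 5, 6, 2, 8, 9, 10, 11]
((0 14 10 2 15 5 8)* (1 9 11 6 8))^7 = (0 9 2 8 1 10 6 5 14 11 15)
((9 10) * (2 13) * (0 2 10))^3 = ((0 2 13 10 9))^3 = (0 10 2 9 13)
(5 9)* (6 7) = (5 9)(6 7) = [0, 1, 2, 3, 4, 9, 7, 6, 8, 5]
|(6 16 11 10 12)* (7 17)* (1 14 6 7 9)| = 10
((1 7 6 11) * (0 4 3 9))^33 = ((0 4 3 9)(1 7 6 11))^33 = (0 4 3 9)(1 7 6 11)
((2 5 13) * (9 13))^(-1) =(2 13 9 5) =((2 5 9 13))^(-1)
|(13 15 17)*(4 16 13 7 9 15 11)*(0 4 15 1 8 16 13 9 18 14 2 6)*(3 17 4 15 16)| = 16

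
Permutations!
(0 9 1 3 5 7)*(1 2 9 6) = (0 6 1 3 5 7)(2 9) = [6, 3, 9, 5, 4, 7, 1, 0, 8, 2]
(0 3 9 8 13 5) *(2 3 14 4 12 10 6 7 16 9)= (0 14 4 12 10 6 7 16 9 8 13 5)(2 3)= [14, 1, 3, 2, 12, 0, 7, 16, 13, 8, 6, 11, 10, 5, 4, 15, 9]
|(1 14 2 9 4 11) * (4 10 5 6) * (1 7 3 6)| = 30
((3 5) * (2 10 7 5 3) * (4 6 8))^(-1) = (2 5 7 10)(4 8 6)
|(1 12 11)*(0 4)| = |(0 4)(1 12 11)| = 6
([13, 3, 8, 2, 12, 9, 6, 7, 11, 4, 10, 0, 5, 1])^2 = (0 1 2 11 13 3 8)(4 5)(9 12)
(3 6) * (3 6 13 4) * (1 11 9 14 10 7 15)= (1 11 9 14 10 7 15)(3 13 4)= [0, 11, 2, 13, 3, 5, 6, 15, 8, 14, 7, 9, 12, 4, 10, 1]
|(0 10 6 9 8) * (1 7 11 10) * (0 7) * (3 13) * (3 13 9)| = |(13)(0 1)(3 9 8 7 11 10 6)| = 14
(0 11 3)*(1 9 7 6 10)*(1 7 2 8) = [11, 9, 8, 0, 4, 5, 10, 6, 1, 2, 7, 3] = (0 11 3)(1 9 2 8)(6 10 7)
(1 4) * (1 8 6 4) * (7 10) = [0, 1, 2, 3, 8, 5, 4, 10, 6, 9, 7] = (4 8 6)(7 10)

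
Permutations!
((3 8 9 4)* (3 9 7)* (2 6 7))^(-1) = (2 8 3 7 6)(4 9)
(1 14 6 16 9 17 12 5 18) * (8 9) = (1 14 6 16 8 9 17 12 5 18) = [0, 14, 2, 3, 4, 18, 16, 7, 9, 17, 10, 11, 5, 13, 6, 15, 8, 12, 1]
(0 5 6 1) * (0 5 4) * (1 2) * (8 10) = (0 4)(1 5 6 2)(8 10) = [4, 5, 1, 3, 0, 6, 2, 7, 10, 9, 8]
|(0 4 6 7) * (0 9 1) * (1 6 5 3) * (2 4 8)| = |(0 8 2 4 5 3 1)(6 7 9)| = 21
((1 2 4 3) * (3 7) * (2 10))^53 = (1 3 7 4 2 10) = ((1 10 2 4 7 3))^53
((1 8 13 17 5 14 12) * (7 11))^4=(1 5 8 14 13 12 17)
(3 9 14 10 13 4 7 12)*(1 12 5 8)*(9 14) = (1 12 3 14 10 13 4 7 5 8) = [0, 12, 2, 14, 7, 8, 6, 5, 1, 9, 13, 11, 3, 4, 10]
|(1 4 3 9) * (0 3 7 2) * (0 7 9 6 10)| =12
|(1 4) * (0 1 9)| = |(0 1 4 9)| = 4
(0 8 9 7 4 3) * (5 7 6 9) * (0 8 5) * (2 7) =[5, 1, 7, 8, 3, 2, 9, 4, 0, 6] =(0 5 2 7 4 3 8)(6 9)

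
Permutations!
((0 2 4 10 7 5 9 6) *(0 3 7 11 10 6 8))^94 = ((0 2 4 6 3 7 5 9 8)(10 11))^94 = (11)(0 3 8 6 9 4 5 2 7)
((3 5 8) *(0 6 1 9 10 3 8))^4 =(0 10 6 3 1 5 9)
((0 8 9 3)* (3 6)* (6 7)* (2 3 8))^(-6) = ((0 2 3)(6 8 9 7))^(-6) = (6 9)(7 8)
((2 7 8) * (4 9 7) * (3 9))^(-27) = (2 9)(3 8)(4 7)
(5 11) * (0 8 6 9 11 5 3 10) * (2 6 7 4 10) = [8, 1, 6, 2, 10, 5, 9, 4, 7, 11, 0, 3] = (0 8 7 4 10)(2 6 9 11 3)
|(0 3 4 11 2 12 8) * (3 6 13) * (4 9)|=|(0 6 13 3 9 4 11 2 12 8)|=10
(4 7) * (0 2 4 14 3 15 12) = [2, 1, 4, 15, 7, 5, 6, 14, 8, 9, 10, 11, 0, 13, 3, 12] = (0 2 4 7 14 3 15 12)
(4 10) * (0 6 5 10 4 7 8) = [6, 1, 2, 3, 4, 10, 5, 8, 0, 9, 7] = (0 6 5 10 7 8)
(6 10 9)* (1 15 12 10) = (1 15 12 10 9 6) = [0, 15, 2, 3, 4, 5, 1, 7, 8, 6, 9, 11, 10, 13, 14, 12]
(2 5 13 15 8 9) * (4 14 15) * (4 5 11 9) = (2 11 9)(4 14 15 8)(5 13) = [0, 1, 11, 3, 14, 13, 6, 7, 4, 2, 10, 9, 12, 5, 15, 8]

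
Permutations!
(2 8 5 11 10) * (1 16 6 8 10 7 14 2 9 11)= (1 16 6 8 5)(2 10 9 11 7 14)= [0, 16, 10, 3, 4, 1, 8, 14, 5, 11, 9, 7, 12, 13, 2, 15, 6]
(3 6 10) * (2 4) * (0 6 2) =(0 6 10 3 2 4) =[6, 1, 4, 2, 0, 5, 10, 7, 8, 9, 3]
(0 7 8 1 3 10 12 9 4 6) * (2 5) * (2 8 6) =(0 7 6)(1 3 10 12 9 4 2 5 8) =[7, 3, 5, 10, 2, 8, 0, 6, 1, 4, 12, 11, 9]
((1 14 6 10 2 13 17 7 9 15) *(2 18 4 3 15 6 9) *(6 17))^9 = (1 18 2 14 4 13 9 3 6 17 15 10 7)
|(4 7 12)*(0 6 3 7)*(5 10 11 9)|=12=|(0 6 3 7 12 4)(5 10 11 9)|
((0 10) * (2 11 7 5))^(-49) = ((0 10)(2 11 7 5))^(-49) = (0 10)(2 5 7 11)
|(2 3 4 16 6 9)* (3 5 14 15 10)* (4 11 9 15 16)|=10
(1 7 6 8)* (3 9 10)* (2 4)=(1 7 6 8)(2 4)(3 9 10)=[0, 7, 4, 9, 2, 5, 8, 6, 1, 10, 3]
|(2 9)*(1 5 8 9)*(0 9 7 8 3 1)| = |(0 9 2)(1 5 3)(7 8)| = 6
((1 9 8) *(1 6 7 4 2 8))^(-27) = ((1 9)(2 8 6 7 4))^(-27) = (1 9)(2 7 8 4 6)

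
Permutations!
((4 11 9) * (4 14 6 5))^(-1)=((4 11 9 14 6 5))^(-1)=(4 5 6 14 9 11)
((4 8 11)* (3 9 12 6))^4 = ((3 9 12 6)(4 8 11))^4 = (12)(4 8 11)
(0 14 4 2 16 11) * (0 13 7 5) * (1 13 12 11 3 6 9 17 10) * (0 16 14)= [0, 13, 14, 6, 2, 16, 9, 5, 8, 17, 1, 12, 11, 7, 4, 15, 3, 10]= (1 13 7 5 16 3 6 9 17 10)(2 14 4)(11 12)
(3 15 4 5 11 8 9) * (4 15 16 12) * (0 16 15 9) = (0 16 12 4 5 11 8)(3 15 9) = [16, 1, 2, 15, 5, 11, 6, 7, 0, 3, 10, 8, 4, 13, 14, 9, 12]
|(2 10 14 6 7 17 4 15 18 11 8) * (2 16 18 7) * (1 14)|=20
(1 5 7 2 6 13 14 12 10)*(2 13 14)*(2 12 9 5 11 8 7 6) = (1 11 8 7 13 12 10)(5 6 14 9) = [0, 11, 2, 3, 4, 6, 14, 13, 7, 5, 1, 8, 10, 12, 9]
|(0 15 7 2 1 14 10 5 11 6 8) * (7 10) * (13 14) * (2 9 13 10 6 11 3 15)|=|(0 2 1 10 5 3 15 6 8)(7 9 13 14)|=36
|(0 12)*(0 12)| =|(12)| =1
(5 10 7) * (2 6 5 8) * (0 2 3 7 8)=(0 2 6 5 10 8 3 7)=[2, 1, 6, 7, 4, 10, 5, 0, 3, 9, 8]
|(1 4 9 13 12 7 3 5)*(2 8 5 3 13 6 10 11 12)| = 12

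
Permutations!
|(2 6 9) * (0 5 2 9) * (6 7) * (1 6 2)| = 4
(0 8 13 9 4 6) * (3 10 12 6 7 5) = [8, 1, 2, 10, 7, 3, 0, 5, 13, 4, 12, 11, 6, 9] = (0 8 13 9 4 7 5 3 10 12 6)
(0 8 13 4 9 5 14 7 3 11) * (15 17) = [8, 1, 2, 11, 9, 14, 6, 3, 13, 5, 10, 0, 12, 4, 7, 17, 16, 15] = (0 8 13 4 9 5 14 7 3 11)(15 17)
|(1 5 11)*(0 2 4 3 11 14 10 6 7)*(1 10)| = |(0 2 4 3 11 10 6 7)(1 5 14)| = 24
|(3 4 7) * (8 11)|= 6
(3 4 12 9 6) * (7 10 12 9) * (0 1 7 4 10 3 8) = [1, 7, 2, 10, 9, 5, 8, 3, 0, 6, 12, 11, 4] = (0 1 7 3 10 12 4 9 6 8)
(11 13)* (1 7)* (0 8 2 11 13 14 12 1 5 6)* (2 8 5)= (0 5 6)(1 7 2 11 14 12)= [5, 7, 11, 3, 4, 6, 0, 2, 8, 9, 10, 14, 1, 13, 12]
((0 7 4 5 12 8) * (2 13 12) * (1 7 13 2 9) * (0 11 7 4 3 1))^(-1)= (0 9 5 4 1 3 7 11 8 12 13)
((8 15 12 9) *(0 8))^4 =(0 9 12 15 8)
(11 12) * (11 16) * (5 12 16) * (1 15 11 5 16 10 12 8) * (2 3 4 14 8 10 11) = (1 15 2 3 4 14 8)(5 10 12 16) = [0, 15, 3, 4, 14, 10, 6, 7, 1, 9, 12, 11, 16, 13, 8, 2, 5]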